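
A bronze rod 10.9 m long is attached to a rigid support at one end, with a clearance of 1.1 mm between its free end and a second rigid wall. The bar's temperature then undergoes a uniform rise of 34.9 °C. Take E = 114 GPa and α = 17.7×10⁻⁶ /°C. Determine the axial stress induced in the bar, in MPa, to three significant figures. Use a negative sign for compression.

Free thermal expansion αLΔT = 17.7e-6 · 10900 · 34.9 = 6.733 mm.
The walls engage after the gap closes; constrained expansion = 6.733 − 1.1 = 5.633 mm.
The walls impose strain ε = −(5.633)/10900 = -5.1681e-04; σ = Eε = 114000 · -5.1681e-04 = -58.92 MPa.

-58.9 MPa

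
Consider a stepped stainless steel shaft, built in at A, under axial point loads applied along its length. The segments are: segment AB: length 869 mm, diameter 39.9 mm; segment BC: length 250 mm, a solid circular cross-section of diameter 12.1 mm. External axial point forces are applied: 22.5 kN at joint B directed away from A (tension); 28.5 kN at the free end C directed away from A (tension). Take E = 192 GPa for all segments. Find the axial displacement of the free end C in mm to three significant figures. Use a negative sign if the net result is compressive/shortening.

Internal axial forces (sectioning from the free end, tension +): N_BC = 28.5 kN, N_AB = 51 kN.
A_AB = 1250 mm².
A_BC = 115 mm².
δ_AB = 51000·869/(1250·192000) = 0.1846 mm
δ_BC = 28500·250/(115·192000) = 0.3227 mm
δ = Σδ_i = 0.5073 mm.

0.507 mm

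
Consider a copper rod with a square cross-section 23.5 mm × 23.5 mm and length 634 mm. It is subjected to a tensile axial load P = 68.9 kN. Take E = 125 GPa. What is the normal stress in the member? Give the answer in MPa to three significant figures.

125 MPa

A = 552.2 mm².
σ = N/A = 68900/552.2 = 124.8 MPa.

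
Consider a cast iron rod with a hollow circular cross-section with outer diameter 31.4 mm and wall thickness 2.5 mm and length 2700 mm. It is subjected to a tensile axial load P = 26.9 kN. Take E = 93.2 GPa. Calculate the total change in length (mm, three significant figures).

A = 227 mm².
δ_mech = NL/(AE) = 26900·2700/(227·93200) = 3.433 mm.

3.43 mm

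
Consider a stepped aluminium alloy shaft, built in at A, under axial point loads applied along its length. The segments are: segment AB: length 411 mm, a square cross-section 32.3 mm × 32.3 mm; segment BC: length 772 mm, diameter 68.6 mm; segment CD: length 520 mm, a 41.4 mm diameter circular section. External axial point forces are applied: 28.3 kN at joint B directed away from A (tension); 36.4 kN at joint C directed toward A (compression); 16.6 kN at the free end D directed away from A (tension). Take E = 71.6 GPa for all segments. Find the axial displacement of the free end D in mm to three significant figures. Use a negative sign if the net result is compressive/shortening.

Internal axial forces (sectioning from the free end, tension +): N_CD = 16.6 kN, N_BC = -19.8 kN, N_AB = 8.5 kN.
A_AB = 1043 mm².
A_BC = 3696 mm².
A_CD = 1346 mm².
δ_AB = 8500·411/(1043·71600) = 0.04677 mm
δ_BC = -19800·772/(3696·71600) = -0.05776 mm
δ_CD = 16600·520/(1346·71600) = 0.08956 mm
δ = Σδ_i = 0.07857 mm.

0.0786 mm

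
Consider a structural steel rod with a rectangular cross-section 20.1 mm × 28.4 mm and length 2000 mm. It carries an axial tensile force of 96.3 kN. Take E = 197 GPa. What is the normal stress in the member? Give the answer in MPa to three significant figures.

A = 570.8 mm².
σ = N/A = 96300/570.8 = 168.7 MPa.

169 MPa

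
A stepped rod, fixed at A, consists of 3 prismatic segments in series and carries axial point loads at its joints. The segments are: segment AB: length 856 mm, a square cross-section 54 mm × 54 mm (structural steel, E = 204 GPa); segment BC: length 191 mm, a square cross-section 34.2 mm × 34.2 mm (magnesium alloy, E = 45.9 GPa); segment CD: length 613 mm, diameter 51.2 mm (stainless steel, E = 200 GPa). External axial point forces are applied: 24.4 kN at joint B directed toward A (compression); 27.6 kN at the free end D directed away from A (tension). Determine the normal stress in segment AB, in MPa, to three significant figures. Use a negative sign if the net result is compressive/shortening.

Internal axial forces (sectioning from the free end, tension +): N_CD = 27.6 kN, N_BC = 27.6 kN, N_AB = 3.2 kN.
A_AB = 2916 mm².
σ_AB = N_AB/A_AB = 3200/2916 = 1.097 MPa.

1.10 MPa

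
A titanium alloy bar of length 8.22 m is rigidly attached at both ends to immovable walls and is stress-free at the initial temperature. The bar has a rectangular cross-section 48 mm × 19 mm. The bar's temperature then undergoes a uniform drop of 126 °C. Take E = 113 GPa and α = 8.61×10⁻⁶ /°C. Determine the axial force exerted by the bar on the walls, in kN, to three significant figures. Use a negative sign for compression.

Free thermal expansion αLΔT = 8.61e-6 · 8220 · -126 = -8.918 mm.
The walls impose strain ε = −(-8.918)/8220 = 1.0849e-03; σ = Eε = 113000 · 1.0849e-03 = 122.6 MPa.
Wall reaction R = σ·A = 122.6·912 = 111800 N = 111.8 kN.

112 kN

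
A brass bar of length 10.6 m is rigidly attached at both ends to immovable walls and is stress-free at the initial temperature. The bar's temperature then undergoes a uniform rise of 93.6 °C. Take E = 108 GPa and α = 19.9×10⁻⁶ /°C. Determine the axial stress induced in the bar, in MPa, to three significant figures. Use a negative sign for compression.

Free thermal expansion αLΔT = 19.9e-6 · 10600 · 93.6 = 19.74 mm.
The walls impose strain ε = −(19.74)/10600 = -1.8626e-03; σ = Eε = 108000 · -1.8626e-03 = -201.2 MPa.

-201 MPa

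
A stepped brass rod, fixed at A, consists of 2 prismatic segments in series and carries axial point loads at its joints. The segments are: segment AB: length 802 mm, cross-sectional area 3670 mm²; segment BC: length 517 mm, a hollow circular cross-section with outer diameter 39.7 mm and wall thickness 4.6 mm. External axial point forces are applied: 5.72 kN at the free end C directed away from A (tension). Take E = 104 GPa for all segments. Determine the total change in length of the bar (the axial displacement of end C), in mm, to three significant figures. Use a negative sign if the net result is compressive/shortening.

0.0681 mm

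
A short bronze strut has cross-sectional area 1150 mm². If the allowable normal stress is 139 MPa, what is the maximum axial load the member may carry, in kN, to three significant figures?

P_max = σ_allow · A = 139 · 1150 = 159800 N = 159.8 kN.

160 kN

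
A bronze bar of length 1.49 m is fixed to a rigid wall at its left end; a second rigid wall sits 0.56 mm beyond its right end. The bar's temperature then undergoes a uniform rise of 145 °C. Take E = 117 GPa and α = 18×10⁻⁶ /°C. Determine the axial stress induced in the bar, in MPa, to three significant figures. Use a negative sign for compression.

Free thermal expansion αLΔT = 18e-6 · 1490 · 145 = 3.889 mm.
The walls engage after the gap closes; constrained expansion = 3.889 − 0.56 = 3.329 mm.
The walls impose strain ε = −(3.329)/1490 = -2.2342e-03; σ = Eε = 117000 · -2.2342e-03 = -261.4 MPa.

-261 MPa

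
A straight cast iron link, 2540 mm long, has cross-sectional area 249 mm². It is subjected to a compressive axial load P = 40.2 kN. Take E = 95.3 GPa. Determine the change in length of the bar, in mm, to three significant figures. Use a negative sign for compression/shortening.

-4.30 mm

δ_mech = NL/(AE) = -40200·2540/(249·95300) = -4.303 mm.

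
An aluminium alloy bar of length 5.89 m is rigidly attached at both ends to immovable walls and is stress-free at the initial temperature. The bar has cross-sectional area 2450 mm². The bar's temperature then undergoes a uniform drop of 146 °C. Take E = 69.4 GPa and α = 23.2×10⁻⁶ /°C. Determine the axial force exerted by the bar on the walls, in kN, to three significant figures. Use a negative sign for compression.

576 kN

Free thermal expansion αLΔT = 23.2e-6 · 5890 · -146 = -19.95 mm.
The walls impose strain ε = −(-19.95)/5890 = 3.3872e-03; σ = Eε = 69400 · 3.3872e-03 = 235.1 MPa.
Wall reaction R = σ·A = 235.1·2450 = 575900 N = 575.9 kN.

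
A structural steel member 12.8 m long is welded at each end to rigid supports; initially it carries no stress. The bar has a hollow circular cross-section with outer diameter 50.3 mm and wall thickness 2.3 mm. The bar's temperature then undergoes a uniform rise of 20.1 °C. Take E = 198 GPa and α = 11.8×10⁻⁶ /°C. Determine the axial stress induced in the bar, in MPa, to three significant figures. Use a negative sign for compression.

-47.0 MPa

Free thermal expansion αLΔT = 11.8e-6 · 12800 · 20.1 = 3.036 mm.
The walls impose strain ε = −(3.036)/12800 = -2.3718e-04; σ = Eε = 198000 · -2.3718e-04 = -46.96 MPa.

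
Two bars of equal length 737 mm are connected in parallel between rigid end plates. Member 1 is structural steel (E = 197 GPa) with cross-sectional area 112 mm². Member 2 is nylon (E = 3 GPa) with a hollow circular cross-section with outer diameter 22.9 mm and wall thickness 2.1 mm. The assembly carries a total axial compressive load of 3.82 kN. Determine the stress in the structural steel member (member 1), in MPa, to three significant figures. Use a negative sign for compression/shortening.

-33.5 MPa

A_2 = 137.2 mm².
Equal strain + equilibrium ⇒ each member carries load in proportion to AE: A₁E₁ = 22060000 N, A₂E₂ = 411700 N, ΣAE = 22480000 N.
σ₁ = P·E₁/ΣAE = -3820·197000/22480000 = -33.48 MPa.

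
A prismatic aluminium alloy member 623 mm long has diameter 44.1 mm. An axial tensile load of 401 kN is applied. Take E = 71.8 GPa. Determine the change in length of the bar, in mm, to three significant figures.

2.28 mm

A = 1527 mm².
δ_mech = NL/(AE) = 401000·623/(1527·71800) = 2.278 mm.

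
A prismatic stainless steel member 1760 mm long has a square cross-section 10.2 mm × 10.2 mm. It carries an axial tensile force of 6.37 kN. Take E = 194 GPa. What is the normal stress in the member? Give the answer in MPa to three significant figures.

A = 104 mm².
σ = N/A = 6370/104 = 61.23 MPa.

61.2 MPa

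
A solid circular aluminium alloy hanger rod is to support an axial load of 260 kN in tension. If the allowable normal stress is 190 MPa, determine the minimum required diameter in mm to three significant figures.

41.7 mm

Required area A ≥ P/σ_allow = 260000/190 = 1368 mm².
For a solid circular section, d ≥ √(4A/π) = 41.74 mm.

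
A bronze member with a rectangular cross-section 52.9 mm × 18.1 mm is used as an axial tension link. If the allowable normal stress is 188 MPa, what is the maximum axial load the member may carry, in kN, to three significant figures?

180 kN

A = 957.5 mm².
P_max = σ_allow · A = 188 · 957.5 = 180000 N = 180 kN.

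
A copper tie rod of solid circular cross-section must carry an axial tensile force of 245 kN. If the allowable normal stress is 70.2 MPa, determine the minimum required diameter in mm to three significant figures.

Required area A ≥ P/σ_allow = 245000/70.2 = 3490 mm².
For a solid circular section, d ≥ √(4A/π) = 66.66 mm.

66.7 mm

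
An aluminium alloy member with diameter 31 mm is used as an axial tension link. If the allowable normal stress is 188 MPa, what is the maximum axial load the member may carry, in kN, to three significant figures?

A = 754.8 mm².
P_max = σ_allow · A = 188 · 754.8 = 141900 N = 141.9 kN.

142 kN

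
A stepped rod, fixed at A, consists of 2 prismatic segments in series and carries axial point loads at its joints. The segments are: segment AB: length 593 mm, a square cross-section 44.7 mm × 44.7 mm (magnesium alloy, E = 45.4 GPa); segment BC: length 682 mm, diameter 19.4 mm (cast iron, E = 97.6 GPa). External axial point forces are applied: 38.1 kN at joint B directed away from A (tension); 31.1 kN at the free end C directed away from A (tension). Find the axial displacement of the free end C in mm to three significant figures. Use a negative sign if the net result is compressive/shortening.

1.19 mm

Internal axial forces (sectioning from the free end, tension +): N_BC = 31.1 kN, N_AB = 69.2 kN.
A_AB = 1998 mm².
A_BC = 295.6 mm².
δ_AB = 69200·593/(1998·45400) = 0.4524 mm
δ_BC = 31100·682/(295.6·97600) = 0.7352 mm
δ = Σδ_i = 1.188 mm.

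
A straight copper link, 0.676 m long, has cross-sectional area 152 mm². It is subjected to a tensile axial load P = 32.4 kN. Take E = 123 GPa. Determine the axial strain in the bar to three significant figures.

σ = N/A = 213.2 MPa; ε = σ/E = 213.2/123000 = 1.733e-03.

0.00173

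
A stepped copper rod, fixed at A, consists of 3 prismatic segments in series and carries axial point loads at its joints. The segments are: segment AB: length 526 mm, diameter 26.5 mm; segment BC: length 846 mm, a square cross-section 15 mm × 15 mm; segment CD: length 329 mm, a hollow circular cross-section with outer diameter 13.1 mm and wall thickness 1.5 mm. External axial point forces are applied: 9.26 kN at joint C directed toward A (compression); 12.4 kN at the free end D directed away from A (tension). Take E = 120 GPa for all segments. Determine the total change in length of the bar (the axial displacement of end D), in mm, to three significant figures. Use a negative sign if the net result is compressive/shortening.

Internal axial forces (sectioning from the free end, tension +): N_CD = 12.4 kN, N_BC = 3.14 kN, N_AB = 3.14 kN.
A_AB = 551.5 mm².
A_BC = 225 mm².
A_CD = 54.66 mm².
δ_AB = 3140·526/(551.5·120000) = 0.02495 mm
δ_BC = 3140·846/(225·120000) = 0.09839 mm
δ_CD = 12400·329/(54.66·120000) = 0.6219 mm
δ = Σδ_i = 0.7453 mm.

0.745 mm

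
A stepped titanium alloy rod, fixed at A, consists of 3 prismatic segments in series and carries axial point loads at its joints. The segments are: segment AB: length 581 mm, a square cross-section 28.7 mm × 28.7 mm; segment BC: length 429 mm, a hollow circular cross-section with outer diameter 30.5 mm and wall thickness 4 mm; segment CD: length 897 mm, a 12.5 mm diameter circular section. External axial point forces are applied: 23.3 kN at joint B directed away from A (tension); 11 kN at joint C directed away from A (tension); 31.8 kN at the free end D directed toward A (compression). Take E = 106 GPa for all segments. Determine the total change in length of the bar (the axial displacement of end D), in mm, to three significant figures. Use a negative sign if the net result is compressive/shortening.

Internal axial forces (sectioning from the free end, tension +): N_CD = -31.8 kN, N_BC = -20.8 kN, N_AB = 2.5 kN.
A_AB = 823.7 mm².
A_BC = 333 mm².
A_CD = 122.7 mm².
δ_AB = 2500·581/(823.7·106000) = 0.01664 mm
δ_BC = -20800·429/(333·106000) = -0.2528 mm
δ_CD = -31800·897/(122.7·106000) = -2.193 mm
δ = Σδ_i = -2.429 mm.

-2.43 mm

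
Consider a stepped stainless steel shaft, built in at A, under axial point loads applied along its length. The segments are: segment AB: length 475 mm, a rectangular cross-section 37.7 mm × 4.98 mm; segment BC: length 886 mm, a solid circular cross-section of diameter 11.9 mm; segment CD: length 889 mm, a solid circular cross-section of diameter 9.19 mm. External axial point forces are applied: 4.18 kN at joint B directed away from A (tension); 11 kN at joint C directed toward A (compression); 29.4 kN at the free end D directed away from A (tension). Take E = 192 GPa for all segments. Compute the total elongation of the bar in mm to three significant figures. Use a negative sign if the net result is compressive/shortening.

Internal axial forces (sectioning from the free end, tension +): N_CD = 29.4 kN, N_BC = 18.4 kN, N_AB = 22.58 kN.
A_AB = 187.7 mm².
A_BC = 111.2 mm².
A_CD = 66.33 mm².
δ_AB = 22580·475/(187.7·192000) = 0.2975 mm
δ_BC = 18400·886/(111.2·192000) = 0.7634 mm
δ_CD = 29400·889/(66.33·192000) = 2.052 mm
δ = Σδ_i = 3.113 mm.

3.11 mm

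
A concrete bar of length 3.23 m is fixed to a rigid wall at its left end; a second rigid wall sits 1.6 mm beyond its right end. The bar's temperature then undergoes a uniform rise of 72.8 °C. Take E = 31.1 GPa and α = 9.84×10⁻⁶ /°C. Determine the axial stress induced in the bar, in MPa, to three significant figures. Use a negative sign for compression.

Free thermal expansion αLΔT = 9.84e-6 · 3230 · 72.8 = 2.314 mm.
The walls engage after the gap closes; constrained expansion = 2.314 − 1.6 = 0.7138 mm.
The walls impose strain ε = −(0.7138)/3230 = -2.2100e-04; σ = Eε = 31100 · -2.2100e-04 = -6.873 MPa.

-6.87 MPa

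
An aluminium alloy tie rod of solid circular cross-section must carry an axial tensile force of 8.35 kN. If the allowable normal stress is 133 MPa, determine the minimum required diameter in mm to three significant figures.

Required area A ≥ P/σ_allow = 8350/133 = 62.78 mm².
For a solid circular section, d ≥ √(4A/π) = 8.941 mm.

8.94 mm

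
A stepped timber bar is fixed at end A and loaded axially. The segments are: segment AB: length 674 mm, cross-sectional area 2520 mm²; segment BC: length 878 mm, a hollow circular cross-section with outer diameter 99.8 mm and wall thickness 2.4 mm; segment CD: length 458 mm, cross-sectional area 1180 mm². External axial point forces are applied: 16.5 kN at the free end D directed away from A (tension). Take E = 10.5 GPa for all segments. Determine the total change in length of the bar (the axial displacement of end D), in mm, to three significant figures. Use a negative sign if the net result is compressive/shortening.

2.91 mm

Internal axial forces (sectioning from the free end, tension +): N_CD = 16.5 kN, N_BC = 16.5 kN, N_AB = 16.5 kN.
A_BC = 734.4 mm².
δ_AB = 16500·674/(2520·10500) = 0.4203 mm
δ_BC = 16500·878/(734.4·10500) = 1.879 mm
δ_CD = 16500·458/(1180·10500) = 0.6099 mm
δ = Σδ_i = 2.909 mm.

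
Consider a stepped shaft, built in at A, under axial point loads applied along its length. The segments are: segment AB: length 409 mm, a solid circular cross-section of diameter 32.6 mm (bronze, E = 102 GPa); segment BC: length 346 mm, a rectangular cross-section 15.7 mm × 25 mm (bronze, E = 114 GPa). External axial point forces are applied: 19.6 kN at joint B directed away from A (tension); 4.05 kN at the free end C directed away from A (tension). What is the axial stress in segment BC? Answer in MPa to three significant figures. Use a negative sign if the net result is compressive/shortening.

10.3 MPa

Internal axial forces (sectioning from the free end, tension +): N_BC = 4.05 kN, N_AB = 23.65 kN.
A_BC = 392.5 mm².
σ_BC = N_BC/A_BC = 4050/392.5 = 10.32 MPa.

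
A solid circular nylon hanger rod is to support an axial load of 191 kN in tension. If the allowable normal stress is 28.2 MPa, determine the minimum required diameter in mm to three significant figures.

92.9 mm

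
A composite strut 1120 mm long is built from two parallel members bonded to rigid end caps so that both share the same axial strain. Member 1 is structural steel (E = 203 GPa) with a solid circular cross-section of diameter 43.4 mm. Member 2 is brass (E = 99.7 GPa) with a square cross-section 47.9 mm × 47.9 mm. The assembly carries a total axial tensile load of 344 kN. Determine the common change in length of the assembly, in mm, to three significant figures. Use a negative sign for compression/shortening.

A_1 = 1479 mm².
A_2 = 2294 mm².
Equal strain + equilibrium ⇒ each member carries load in proportion to AE: A₁E₁ = 300300000 N, A₂E₂ = 228800000 N, ΣAE = 529100000 N.
δ = PL/ΣAE = 344000·1120/529100000 = 0.7282 mm.

0.728 mm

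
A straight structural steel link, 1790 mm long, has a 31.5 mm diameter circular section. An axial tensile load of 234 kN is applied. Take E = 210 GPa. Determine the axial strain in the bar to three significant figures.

A = 779.3 mm².
σ = N/A = 300.3 MPa; ε = σ/E = 300.3/210000 = 1.430e-03.

0.00143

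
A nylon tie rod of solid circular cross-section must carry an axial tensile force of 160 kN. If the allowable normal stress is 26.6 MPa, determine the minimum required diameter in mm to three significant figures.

Required area A ≥ P/σ_allow = 160000/26.6 = 6015 mm².
For a solid circular section, d ≥ √(4A/π) = 87.51 mm.

87.5 mm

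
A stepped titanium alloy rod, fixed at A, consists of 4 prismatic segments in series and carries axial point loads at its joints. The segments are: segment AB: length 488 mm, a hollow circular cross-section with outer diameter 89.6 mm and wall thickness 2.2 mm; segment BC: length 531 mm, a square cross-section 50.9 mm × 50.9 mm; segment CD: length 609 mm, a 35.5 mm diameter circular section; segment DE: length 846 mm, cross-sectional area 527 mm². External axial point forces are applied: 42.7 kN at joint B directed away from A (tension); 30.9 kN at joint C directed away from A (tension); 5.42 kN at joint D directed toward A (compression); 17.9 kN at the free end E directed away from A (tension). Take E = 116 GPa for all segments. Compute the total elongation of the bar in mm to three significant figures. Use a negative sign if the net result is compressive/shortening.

0.990 mm

Internal axial forces (sectioning from the free end, tension +): N_DE = 17.9 kN, N_CD = 12.48 kN, N_BC = 43.38 kN, N_AB = 86.08 kN.
A_AB = 604.1 mm².
A_BC = 2591 mm².
A_CD = 989.8 mm².
δ_AB = 86080·488/(604.1·116000) = 0.5995 mm
δ_BC = 43380·531/(2591·116000) = 0.07665 mm
δ_CD = 12480·609/(989.8·116000) = 0.0662 mm
δ_DE = 17900·846/(527·116000) = 0.2477 mm
δ = Σδ_i = 0.99 mm.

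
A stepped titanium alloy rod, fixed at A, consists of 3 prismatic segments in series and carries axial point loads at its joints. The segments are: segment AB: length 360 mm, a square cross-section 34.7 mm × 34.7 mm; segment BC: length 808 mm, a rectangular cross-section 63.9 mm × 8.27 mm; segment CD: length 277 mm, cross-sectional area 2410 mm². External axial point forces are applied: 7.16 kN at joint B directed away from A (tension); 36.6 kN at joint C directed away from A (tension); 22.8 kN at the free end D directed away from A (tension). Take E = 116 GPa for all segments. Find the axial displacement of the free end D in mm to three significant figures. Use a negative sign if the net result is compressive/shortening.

0.977 mm

Internal axial forces (sectioning from the free end, tension +): N_CD = 22.8 kN, N_BC = 59.4 kN, N_AB = 66.56 kN.
A_AB = 1204 mm².
A_BC = 528.5 mm².
δ_AB = 66560·360/(1204·116000) = 0.1716 mm
δ_BC = 59400·808/(528.5·116000) = 0.7829 mm
δ_CD = 22800·277/(2410·116000) = 0.02259 mm
δ = Σδ_i = 0.9771 mm.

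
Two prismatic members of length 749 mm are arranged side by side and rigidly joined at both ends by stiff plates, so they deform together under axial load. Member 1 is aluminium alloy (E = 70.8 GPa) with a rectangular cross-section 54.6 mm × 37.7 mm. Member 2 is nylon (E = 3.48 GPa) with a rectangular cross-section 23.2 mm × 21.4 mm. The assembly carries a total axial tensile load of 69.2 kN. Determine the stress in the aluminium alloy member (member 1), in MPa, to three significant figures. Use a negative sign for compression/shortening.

33.2 MPa

A_1 = 2058 mm².
A_2 = 496.5 mm².
Equal strain + equilibrium ⇒ each member carries load in proportion to AE: A₁E₁ = 145700000 N, A₂E₂ = 1728000 N, ΣAE = 147500000 N.
σ₁ = P·E₁/ΣAE = 69200·70800/147500000 = 33.22 MPa.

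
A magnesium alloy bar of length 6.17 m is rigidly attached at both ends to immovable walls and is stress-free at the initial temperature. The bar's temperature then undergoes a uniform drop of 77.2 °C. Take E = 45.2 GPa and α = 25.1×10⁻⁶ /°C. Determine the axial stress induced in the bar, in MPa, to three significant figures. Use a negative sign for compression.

87.6 MPa

Free thermal expansion αLΔT = 25.1e-6 · 6170 · -77.2 = -11.96 mm.
The walls impose strain ε = −(-11.96)/6170 = 1.9377e-03; σ = Eε = 45200 · 1.9377e-03 = 87.58 MPa.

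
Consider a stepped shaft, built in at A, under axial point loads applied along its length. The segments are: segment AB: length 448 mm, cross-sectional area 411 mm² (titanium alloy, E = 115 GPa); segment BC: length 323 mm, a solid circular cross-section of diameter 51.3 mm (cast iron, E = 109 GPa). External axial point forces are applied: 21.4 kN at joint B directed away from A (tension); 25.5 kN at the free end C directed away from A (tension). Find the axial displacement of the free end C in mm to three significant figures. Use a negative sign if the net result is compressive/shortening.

0.481 mm

Internal axial forces (sectioning from the free end, tension +): N_BC = 25.5 kN, N_AB = 46.9 kN.
A_BC = 2067 mm².
δ_AB = 46900·448/(411·115000) = 0.4445 mm
δ_BC = 25500·323/(2067·109000) = 0.03656 mm
δ = Σδ_i = 0.4811 mm.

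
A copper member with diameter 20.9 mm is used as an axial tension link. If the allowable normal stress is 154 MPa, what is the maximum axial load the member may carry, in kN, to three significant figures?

A = 343.1 mm².
P_max = σ_allow · A = 154 · 343.1 = 52830 N = 52.83 kN.

52.8 kN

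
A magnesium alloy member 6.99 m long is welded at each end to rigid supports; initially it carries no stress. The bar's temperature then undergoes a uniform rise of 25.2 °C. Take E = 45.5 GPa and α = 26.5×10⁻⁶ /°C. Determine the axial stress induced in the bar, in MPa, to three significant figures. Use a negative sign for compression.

Free thermal expansion αLΔT = 26.5e-6 · 6990 · 25.2 = 4.668 mm.
The walls impose strain ε = −(4.668)/6990 = -6.6780e-04; σ = Eε = 45500 · -6.6780e-04 = -30.38 MPa.

-30.4 MPa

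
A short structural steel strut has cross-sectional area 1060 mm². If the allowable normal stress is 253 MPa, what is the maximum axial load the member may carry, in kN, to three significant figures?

P_max = σ_allow · A = 253 · 1060 = 268200 N = 268.2 kN.

268 kN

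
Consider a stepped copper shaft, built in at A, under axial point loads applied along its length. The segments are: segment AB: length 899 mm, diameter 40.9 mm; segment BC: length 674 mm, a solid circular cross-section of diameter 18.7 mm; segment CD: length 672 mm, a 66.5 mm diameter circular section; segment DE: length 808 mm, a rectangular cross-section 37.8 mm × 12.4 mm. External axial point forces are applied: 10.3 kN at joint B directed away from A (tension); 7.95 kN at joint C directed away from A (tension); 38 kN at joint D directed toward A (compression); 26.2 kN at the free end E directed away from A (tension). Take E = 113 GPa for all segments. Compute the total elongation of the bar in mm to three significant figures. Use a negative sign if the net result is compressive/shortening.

Internal axial forces (sectioning from the free end, tension +): N_DE = 26.2 kN, N_CD = -11.8 kN, N_BC = -3.85 kN, N_AB = 6.45 kN.
A_AB = 1314 mm².
A_BC = 274.6 mm².
A_CD = 3473 mm².
A_DE = 468.7 mm².
δ_AB = 6450·899/(1314·113000) = 0.03906 mm
δ_BC = -3850·674/(274.6·113000) = -0.08361 mm
δ_CD = -11800·672/(3473·113000) = -0.0202 mm
δ_DE = 26200·808/(468.7·113000) = 0.3997 mm
δ = Σδ_i = 0.3349 mm.

0.335 mm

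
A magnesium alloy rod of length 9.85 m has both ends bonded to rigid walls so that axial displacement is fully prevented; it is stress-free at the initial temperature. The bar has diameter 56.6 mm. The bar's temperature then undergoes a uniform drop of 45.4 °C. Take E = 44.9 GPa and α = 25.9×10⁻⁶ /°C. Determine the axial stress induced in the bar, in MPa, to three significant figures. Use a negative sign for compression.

Free thermal expansion αLΔT = 25.9e-6 · 9850 · -45.4 = -11.58 mm.
The walls impose strain ε = −(-11.58)/9850 = 1.1759e-03; σ = Eε = 44900 · 1.1759e-03 = 52.8 MPa.

52.8 MPa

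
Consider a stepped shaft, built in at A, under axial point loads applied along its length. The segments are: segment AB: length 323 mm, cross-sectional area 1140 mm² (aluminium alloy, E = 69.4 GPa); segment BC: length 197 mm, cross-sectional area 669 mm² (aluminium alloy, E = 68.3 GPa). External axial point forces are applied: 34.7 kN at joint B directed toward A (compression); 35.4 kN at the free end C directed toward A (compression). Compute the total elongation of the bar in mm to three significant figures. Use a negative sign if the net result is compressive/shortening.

Internal axial forces (sectioning from the free end, tension +): N_BC = -35.4 kN, N_AB = -70.1 kN.
δ_AB = -70100·323/(1140·69400) = -0.2862 mm
δ_BC = -35400·197/(669·68300) = -0.1526 mm
δ = Σδ_i = -0.4388 mm.

-0.439 mm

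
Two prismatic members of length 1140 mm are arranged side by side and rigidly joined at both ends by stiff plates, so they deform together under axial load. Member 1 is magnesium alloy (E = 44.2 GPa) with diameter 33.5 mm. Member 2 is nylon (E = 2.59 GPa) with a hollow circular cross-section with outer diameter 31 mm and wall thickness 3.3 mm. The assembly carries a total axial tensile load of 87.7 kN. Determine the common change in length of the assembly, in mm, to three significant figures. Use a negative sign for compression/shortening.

A_1 = 881.4 mm².
A_2 = 287.2 mm².
Equal strain + equilibrium ⇒ each member carries load in proportion to AE: A₁E₁ = 38960000 N, A₂E₂ = 743800 N, ΣAE = 39700000 N.
δ = PL/ΣAE = 87700·1140/39700000 = 2.518 mm.

2.52 mm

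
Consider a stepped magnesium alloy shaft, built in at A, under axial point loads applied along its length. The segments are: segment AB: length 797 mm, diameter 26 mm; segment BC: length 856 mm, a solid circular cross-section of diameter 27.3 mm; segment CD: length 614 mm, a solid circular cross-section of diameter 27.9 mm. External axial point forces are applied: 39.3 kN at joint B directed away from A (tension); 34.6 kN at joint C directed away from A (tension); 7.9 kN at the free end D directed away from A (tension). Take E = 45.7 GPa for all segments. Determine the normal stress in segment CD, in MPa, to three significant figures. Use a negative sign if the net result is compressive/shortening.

12.9 MPa

Internal axial forces (sectioning from the free end, tension +): N_CD = 7.9 kN, N_BC = 42.5 kN, N_AB = 81.8 kN.
A_CD = 611.4 mm².
σ_CD = N_CD/A_CD = 7900/611.4 = 12.92 MPa.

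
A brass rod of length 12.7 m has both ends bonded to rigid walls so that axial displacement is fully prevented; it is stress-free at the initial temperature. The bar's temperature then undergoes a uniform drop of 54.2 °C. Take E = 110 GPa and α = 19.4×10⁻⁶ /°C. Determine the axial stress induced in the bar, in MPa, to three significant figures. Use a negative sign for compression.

Free thermal expansion αLΔT = 19.4e-6 · 12700 · -54.2 = -13.35 mm.
The walls impose strain ε = −(-13.35)/12700 = 1.0515e-03; σ = Eε = 110000 · 1.0515e-03 = 115.7 MPa.

116 MPa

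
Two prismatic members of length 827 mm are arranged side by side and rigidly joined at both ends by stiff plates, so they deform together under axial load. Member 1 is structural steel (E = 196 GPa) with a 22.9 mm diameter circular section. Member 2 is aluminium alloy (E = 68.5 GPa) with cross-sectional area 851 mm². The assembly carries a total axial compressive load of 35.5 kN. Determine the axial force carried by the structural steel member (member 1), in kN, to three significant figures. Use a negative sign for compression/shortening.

-20.6 kN

A_1 = 411.9 mm².
Equal strain + equilibrium ⇒ each member carries load in proportion to AE: A₁E₁ = 80730000 N, A₂E₂ = 58290000 N, ΣAE = 139000000 N.
F₁ = P·A₁E₁/ΣAE = -35500·80730000/139000000 = -20610 N.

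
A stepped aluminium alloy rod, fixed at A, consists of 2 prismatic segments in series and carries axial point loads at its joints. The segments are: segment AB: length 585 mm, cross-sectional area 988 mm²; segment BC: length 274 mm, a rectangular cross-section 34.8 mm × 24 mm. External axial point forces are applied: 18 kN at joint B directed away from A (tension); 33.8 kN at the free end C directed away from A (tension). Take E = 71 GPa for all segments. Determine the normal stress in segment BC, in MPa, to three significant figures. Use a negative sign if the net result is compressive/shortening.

Internal axial forces (sectioning from the free end, tension +): N_BC = 33.8 kN, N_AB = 51.8 kN.
A_BC = 835.2 mm².
σ_BC = N_BC/A_BC = 33800/835.2 = 40.47 MPa.

40.5 MPa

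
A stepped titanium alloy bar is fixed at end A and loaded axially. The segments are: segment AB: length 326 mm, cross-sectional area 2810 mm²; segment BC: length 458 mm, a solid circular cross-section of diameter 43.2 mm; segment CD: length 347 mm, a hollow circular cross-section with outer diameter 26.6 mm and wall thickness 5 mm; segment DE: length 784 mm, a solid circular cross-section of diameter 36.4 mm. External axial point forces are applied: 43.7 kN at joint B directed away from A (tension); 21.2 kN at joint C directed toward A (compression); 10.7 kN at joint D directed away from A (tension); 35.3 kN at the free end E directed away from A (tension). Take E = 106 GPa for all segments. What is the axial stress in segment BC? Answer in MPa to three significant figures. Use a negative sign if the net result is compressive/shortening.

Internal axial forces (sectioning from the free end, tension +): N_DE = 35.3 kN, N_CD = 46 kN, N_BC = 24.8 kN, N_AB = 68.5 kN.
A_BC = 1466 mm².
σ_BC = N_BC/A_BC = 24800/1466 = 16.92 MPa.

16.9 MPa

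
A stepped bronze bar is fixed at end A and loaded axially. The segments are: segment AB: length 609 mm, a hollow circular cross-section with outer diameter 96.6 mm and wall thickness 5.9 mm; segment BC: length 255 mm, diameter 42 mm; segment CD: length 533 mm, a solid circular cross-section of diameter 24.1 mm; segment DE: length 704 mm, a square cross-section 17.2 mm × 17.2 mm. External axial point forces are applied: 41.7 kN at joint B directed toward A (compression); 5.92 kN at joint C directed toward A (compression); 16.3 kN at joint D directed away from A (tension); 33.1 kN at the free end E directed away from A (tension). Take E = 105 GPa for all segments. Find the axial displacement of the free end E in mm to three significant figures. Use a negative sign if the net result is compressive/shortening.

1.38 mm

Internal axial forces (sectioning from the free end, tension +): N_DE = 33.1 kN, N_CD = 49.4 kN, N_BC = 43.48 kN, N_AB = 1.78 kN.
A_AB = 1681 mm².
A_BC = 1385 mm².
A_CD = 456.2 mm².
A_DE = 295.8 mm².
δ_AB = 1780·609/(1681·105000) = 0.006141 mm
δ_BC = 43480·255/(1385·105000) = 0.07622 mm
δ_CD = 49400·533/(456.2·105000) = 0.5497 mm
δ_DE = 33100·704/(295.8·105000) = 0.7502 mm
δ = Σδ_i = 1.382 mm.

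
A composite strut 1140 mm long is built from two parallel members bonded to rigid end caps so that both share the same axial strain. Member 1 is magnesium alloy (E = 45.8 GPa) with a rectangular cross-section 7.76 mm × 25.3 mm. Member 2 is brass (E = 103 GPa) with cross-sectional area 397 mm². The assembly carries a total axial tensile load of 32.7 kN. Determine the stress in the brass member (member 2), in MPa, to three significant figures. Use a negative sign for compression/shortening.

67.5 MPa

A_1 = 196.3 mm².
Equal strain + equilibrium ⇒ each member carries load in proportion to AE: A₁E₁ = 8992000 N, A₂E₂ = 40890000 N, ΣAE = 49880000 N.
σ₂ = P·E₂/ΣAE = 32700·103000/49880000 = 67.52 MPa.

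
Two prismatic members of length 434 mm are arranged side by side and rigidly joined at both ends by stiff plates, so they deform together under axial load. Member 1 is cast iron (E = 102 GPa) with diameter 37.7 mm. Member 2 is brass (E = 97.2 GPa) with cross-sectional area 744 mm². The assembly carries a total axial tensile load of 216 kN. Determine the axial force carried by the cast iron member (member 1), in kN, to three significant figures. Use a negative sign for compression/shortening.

132 kN

A_1 = 1116 mm².
Equal strain + equilibrium ⇒ each member carries load in proportion to AE: A₁E₁ = 113900000 N, A₂E₂ = 72320000 N, ΣAE = 186200000 N.
F₁ = P·A₁E₁/ΣAE = 216000·113900000/186200000 = 132100 N.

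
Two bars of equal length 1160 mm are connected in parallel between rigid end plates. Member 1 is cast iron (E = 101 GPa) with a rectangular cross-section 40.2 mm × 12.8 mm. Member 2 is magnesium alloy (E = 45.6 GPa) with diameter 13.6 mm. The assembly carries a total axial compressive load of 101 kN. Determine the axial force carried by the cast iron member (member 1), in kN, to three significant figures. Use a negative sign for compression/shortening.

-89.6 kN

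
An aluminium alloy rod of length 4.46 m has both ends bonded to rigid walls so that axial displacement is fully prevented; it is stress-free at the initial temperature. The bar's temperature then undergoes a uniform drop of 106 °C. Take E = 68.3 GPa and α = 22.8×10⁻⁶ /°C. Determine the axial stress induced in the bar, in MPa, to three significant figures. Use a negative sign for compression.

Free thermal expansion αLΔT = 22.8e-6 · 4460 · -106 = -10.78 mm.
The walls impose strain ε = −(-10.78)/4460 = 2.4168e-03; σ = Eε = 68300 · 2.4168e-03 = 165.1 MPa.

165 MPa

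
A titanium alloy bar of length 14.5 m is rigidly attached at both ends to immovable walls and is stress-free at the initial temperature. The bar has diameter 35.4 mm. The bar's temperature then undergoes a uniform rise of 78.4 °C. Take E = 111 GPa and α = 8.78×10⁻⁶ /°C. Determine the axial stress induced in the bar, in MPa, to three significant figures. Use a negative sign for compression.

Free thermal expansion αLΔT = 8.78e-6 · 14500 · 78.4 = 9.981 mm.
The walls impose strain ε = −(9.981)/14500 = -6.8835e-04; σ = Eε = 111000 · -6.8835e-04 = -76.41 MPa.

-76.4 MPa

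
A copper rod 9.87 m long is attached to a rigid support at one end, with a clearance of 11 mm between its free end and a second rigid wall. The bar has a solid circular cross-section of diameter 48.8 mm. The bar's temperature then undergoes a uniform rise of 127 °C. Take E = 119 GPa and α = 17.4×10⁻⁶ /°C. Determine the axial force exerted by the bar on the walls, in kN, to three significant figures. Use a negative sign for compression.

Free thermal expansion αLΔT = 17.4e-6 · 9870 · 127 = 21.81 mm.
The walls engage after the gap closes; constrained expansion = 21.81 − 11 = 10.81 mm.
The walls impose strain ε = −(10.81)/9870 = -1.0953e-03; σ = Eε = 119000 · -1.0953e-03 = -130.3 MPa.
Wall reaction R = σ·A = -130.3·1870 = -243800 N = -243.8 kN.

-244 kN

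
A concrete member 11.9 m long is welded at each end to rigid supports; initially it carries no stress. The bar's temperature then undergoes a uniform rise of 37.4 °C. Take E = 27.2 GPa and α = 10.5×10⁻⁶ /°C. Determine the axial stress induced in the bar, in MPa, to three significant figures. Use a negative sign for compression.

Free thermal expansion αLΔT = 10.5e-6 · 11900 · 37.4 = 4.673 mm.
The walls impose strain ε = −(4.673)/11900 = -3.9270e-04; σ = Eε = 27200 · -3.9270e-04 = -10.68 MPa.

-10.7 MPa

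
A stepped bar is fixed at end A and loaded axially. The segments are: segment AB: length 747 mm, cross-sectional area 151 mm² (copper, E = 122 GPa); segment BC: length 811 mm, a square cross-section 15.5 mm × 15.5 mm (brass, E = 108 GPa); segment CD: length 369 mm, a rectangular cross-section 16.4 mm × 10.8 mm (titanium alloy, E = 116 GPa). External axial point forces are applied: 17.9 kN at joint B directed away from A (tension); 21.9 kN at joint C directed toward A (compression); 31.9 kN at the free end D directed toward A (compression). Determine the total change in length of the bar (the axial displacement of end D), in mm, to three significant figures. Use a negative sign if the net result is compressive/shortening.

-3.71 mm

Internal axial forces (sectioning from the free end, tension +): N_CD = -31.9 kN, N_BC = -53.8 kN, N_AB = -35.9 kN.
A_BC = 240.2 mm².
A_CD = 177.1 mm².
δ_AB = -35900·747/(151·122000) = -1.456 mm
δ_BC = -53800·811/(240.2·108000) = -1.682 mm
δ_CD = -31900·369/(177.1·116000) = -0.5729 mm
δ = Σδ_i = -3.71 mm.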